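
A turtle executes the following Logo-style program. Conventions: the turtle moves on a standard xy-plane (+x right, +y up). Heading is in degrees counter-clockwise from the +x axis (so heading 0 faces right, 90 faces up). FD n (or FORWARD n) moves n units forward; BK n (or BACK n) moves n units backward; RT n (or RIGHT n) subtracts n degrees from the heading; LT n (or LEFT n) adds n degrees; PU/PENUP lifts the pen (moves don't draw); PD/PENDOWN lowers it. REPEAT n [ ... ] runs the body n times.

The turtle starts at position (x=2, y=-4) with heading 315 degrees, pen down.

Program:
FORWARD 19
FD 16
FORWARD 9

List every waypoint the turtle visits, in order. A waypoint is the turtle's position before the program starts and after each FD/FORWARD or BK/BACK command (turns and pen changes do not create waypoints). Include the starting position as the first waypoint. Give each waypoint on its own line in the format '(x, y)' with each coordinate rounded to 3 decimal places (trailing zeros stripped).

Answer: (2, -4)
(15.435, -17.435)
(26.749, -28.749)
(33.113, -35.113)

Derivation:
Executing turtle program step by step:
Start: pos=(2,-4), heading=315, pen down
FD 19: (2,-4) -> (15.435,-17.435) [heading=315, draw]
FD 16: (15.435,-17.435) -> (26.749,-28.749) [heading=315, draw]
FD 9: (26.749,-28.749) -> (33.113,-35.113) [heading=315, draw]
Final: pos=(33.113,-35.113), heading=315, 3 segment(s) drawn
Waypoints (4 total):
(2, -4)
(15.435, -17.435)
(26.749, -28.749)
(33.113, -35.113)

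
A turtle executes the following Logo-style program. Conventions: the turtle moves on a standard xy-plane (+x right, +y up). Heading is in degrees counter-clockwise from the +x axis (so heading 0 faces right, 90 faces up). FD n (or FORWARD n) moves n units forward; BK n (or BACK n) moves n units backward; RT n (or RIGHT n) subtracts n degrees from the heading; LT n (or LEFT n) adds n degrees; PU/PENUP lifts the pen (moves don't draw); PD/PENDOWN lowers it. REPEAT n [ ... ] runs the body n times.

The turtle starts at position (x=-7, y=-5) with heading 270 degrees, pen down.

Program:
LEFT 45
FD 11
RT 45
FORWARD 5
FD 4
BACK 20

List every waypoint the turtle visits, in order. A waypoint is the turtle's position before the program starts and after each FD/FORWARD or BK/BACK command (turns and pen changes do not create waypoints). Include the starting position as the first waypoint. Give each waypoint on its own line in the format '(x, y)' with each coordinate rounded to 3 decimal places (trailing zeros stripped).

Answer: (-7, -5)
(0.778, -12.778)
(0.778, -17.778)
(0.778, -21.778)
(0.778, -1.778)

Derivation:
Executing turtle program step by step:
Start: pos=(-7,-5), heading=270, pen down
LT 45: heading 270 -> 315
FD 11: (-7,-5) -> (0.778,-12.778) [heading=315, draw]
RT 45: heading 315 -> 270
FD 5: (0.778,-12.778) -> (0.778,-17.778) [heading=270, draw]
FD 4: (0.778,-17.778) -> (0.778,-21.778) [heading=270, draw]
BK 20: (0.778,-21.778) -> (0.778,-1.778) [heading=270, draw]
Final: pos=(0.778,-1.778), heading=270, 4 segment(s) drawn
Waypoints (5 total):
(-7, -5)
(0.778, -12.778)
(0.778, -17.778)
(0.778, -21.778)
(0.778, -1.778)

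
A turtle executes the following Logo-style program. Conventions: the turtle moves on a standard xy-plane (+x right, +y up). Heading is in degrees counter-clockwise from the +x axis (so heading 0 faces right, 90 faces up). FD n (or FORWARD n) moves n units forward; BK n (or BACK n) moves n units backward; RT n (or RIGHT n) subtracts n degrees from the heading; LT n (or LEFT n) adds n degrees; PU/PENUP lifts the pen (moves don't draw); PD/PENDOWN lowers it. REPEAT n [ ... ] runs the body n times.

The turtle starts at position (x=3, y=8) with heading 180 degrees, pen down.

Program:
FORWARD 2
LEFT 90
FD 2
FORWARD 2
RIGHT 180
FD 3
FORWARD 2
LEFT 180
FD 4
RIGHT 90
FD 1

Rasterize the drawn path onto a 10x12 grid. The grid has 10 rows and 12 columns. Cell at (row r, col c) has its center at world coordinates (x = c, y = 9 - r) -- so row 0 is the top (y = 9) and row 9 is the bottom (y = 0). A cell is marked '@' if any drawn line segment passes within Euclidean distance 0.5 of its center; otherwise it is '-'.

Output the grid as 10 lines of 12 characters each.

Answer: -@----------
-@@@--------
-@----------
-@----------
@@----------
-@----------
------------
------------
------------
------------

Derivation:
Segment 0: (3,8) -> (1,8)
Segment 1: (1,8) -> (1,6)
Segment 2: (1,6) -> (1,4)
Segment 3: (1,4) -> (1,7)
Segment 4: (1,7) -> (1,9)
Segment 5: (1,9) -> (1,5)
Segment 6: (1,5) -> (-0,5)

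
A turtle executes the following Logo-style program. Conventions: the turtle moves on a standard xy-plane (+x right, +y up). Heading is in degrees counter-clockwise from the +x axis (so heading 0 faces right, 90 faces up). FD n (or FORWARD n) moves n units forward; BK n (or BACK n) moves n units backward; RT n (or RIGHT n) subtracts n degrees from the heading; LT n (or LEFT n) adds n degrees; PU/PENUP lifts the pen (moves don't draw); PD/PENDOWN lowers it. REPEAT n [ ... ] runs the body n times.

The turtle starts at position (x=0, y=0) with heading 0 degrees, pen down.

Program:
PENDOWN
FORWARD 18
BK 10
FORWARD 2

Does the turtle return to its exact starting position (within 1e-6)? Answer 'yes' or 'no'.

Executing turtle program step by step:
Start: pos=(0,0), heading=0, pen down
PD: pen down
FD 18: (0,0) -> (18,0) [heading=0, draw]
BK 10: (18,0) -> (8,0) [heading=0, draw]
FD 2: (8,0) -> (10,0) [heading=0, draw]
Final: pos=(10,0), heading=0, 3 segment(s) drawn

Start position: (0, 0)
Final position: (10, 0)
Distance = 10; >= 1e-6 -> NOT closed

Answer: no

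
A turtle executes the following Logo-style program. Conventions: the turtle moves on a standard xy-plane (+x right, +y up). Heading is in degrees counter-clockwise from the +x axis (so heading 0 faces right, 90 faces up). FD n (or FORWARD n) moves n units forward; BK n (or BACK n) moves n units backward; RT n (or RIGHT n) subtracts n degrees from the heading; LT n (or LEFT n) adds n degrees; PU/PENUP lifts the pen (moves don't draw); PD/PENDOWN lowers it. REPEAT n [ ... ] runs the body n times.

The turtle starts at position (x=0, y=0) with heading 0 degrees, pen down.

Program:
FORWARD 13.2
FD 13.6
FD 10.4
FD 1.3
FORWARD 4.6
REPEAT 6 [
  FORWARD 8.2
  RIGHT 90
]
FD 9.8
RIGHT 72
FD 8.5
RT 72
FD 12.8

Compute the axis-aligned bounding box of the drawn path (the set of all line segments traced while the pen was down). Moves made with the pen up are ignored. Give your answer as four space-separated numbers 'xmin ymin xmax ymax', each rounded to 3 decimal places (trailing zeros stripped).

Answer: 0 -8.2 51.3 7.408

Derivation:
Executing turtle program step by step:
Start: pos=(0,0), heading=0, pen down
FD 13.2: (0,0) -> (13.2,0) [heading=0, draw]
FD 13.6: (13.2,0) -> (26.8,0) [heading=0, draw]
FD 10.4: (26.8,0) -> (37.2,0) [heading=0, draw]
FD 1.3: (37.2,0) -> (38.5,0) [heading=0, draw]
FD 4.6: (38.5,0) -> (43.1,0) [heading=0, draw]
REPEAT 6 [
  -- iteration 1/6 --
  FD 8.2: (43.1,0) -> (51.3,0) [heading=0, draw]
  RT 90: heading 0 -> 270
  -- iteration 2/6 --
  FD 8.2: (51.3,0) -> (51.3,-8.2) [heading=270, draw]
  RT 90: heading 270 -> 180
  -- iteration 3/6 --
  FD 8.2: (51.3,-8.2) -> (43.1,-8.2) [heading=180, draw]
  RT 90: heading 180 -> 90
  -- iteration 4/6 --
  FD 8.2: (43.1,-8.2) -> (43.1,0) [heading=90, draw]
  RT 90: heading 90 -> 0
  -- iteration 5/6 --
  FD 8.2: (43.1,0) -> (51.3,0) [heading=0, draw]
  RT 90: heading 0 -> 270
  -- iteration 6/6 --
  FD 8.2: (51.3,0) -> (51.3,-8.2) [heading=270, draw]
  RT 90: heading 270 -> 180
]
FD 9.8: (51.3,-8.2) -> (41.5,-8.2) [heading=180, draw]
RT 72: heading 180 -> 108
FD 8.5: (41.5,-8.2) -> (38.873,-0.116) [heading=108, draw]
RT 72: heading 108 -> 36
FD 12.8: (38.873,-0.116) -> (49.229,7.408) [heading=36, draw]
Final: pos=(49.229,7.408), heading=36, 14 segment(s) drawn

Segment endpoints: x in {0, 13.2, 26.8, 37.2, 38.5, 38.873, 41.5, 43.1, 49.229, 51.3}, y in {-8.2, -8.2, -8.2, -0.116, 0, 0, 0, 7.408}
xmin=0, ymin=-8.2, xmax=51.3, ymax=7.408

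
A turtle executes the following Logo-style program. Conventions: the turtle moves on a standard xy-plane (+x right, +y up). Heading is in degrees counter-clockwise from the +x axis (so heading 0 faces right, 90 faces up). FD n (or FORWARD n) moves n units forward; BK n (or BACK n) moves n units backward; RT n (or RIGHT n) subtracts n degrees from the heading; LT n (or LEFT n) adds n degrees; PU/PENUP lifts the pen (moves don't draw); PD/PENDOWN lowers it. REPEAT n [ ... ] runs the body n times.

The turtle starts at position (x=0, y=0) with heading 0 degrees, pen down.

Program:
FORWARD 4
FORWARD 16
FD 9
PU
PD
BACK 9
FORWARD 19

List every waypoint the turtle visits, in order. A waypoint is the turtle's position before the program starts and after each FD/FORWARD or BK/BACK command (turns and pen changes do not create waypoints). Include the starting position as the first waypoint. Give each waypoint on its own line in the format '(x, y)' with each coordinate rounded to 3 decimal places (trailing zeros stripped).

Answer: (0, 0)
(4, 0)
(20, 0)
(29, 0)
(20, 0)
(39, 0)

Derivation:
Executing turtle program step by step:
Start: pos=(0,0), heading=0, pen down
FD 4: (0,0) -> (4,0) [heading=0, draw]
FD 16: (4,0) -> (20,0) [heading=0, draw]
FD 9: (20,0) -> (29,0) [heading=0, draw]
PU: pen up
PD: pen down
BK 9: (29,0) -> (20,0) [heading=0, draw]
FD 19: (20,0) -> (39,0) [heading=0, draw]
Final: pos=(39,0), heading=0, 5 segment(s) drawn
Waypoints (6 total):
(0, 0)
(4, 0)
(20, 0)
(29, 0)
(20, 0)
(39, 0)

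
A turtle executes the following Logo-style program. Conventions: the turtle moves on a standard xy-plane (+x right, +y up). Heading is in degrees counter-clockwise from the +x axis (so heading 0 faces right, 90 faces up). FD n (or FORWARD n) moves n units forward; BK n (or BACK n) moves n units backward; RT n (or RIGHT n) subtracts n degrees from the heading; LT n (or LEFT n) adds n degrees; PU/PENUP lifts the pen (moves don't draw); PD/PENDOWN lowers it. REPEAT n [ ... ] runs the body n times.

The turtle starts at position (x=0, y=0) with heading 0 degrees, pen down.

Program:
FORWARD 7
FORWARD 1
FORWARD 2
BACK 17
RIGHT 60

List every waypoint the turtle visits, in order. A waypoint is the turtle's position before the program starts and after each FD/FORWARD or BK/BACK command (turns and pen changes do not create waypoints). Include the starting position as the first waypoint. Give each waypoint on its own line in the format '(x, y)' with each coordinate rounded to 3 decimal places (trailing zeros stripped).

Answer: (0, 0)
(7, 0)
(8, 0)
(10, 0)
(-7, 0)

Derivation:
Executing turtle program step by step:
Start: pos=(0,0), heading=0, pen down
FD 7: (0,0) -> (7,0) [heading=0, draw]
FD 1: (7,0) -> (8,0) [heading=0, draw]
FD 2: (8,0) -> (10,0) [heading=0, draw]
BK 17: (10,0) -> (-7,0) [heading=0, draw]
RT 60: heading 0 -> 300
Final: pos=(-7,0), heading=300, 4 segment(s) drawn
Waypoints (5 total):
(0, 0)
(7, 0)
(8, 0)
(10, 0)
(-7, 0)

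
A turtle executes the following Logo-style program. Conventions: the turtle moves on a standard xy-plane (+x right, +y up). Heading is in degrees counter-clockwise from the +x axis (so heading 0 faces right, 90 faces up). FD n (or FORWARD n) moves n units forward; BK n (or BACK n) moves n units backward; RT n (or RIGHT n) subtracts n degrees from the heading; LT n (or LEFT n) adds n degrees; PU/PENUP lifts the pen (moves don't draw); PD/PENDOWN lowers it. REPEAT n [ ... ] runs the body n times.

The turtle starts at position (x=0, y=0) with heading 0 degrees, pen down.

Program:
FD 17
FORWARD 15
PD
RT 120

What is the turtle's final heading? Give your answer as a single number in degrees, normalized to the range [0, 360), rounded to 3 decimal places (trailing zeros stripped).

Executing turtle program step by step:
Start: pos=(0,0), heading=0, pen down
FD 17: (0,0) -> (17,0) [heading=0, draw]
FD 15: (17,0) -> (32,0) [heading=0, draw]
PD: pen down
RT 120: heading 0 -> 240
Final: pos=(32,0), heading=240, 2 segment(s) drawn

Answer: 240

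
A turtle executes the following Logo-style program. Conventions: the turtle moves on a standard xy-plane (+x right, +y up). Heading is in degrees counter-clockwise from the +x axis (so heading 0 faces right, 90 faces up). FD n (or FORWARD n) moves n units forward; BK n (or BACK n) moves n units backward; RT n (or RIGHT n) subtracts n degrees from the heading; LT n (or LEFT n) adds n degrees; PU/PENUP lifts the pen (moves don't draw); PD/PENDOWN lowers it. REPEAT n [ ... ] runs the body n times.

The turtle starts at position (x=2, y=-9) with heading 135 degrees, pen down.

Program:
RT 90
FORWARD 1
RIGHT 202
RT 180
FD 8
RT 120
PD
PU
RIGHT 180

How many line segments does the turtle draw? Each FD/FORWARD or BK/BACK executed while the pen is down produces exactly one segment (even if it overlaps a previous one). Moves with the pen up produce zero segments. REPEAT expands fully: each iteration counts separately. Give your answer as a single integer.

Executing turtle program step by step:
Start: pos=(2,-9), heading=135, pen down
RT 90: heading 135 -> 45
FD 1: (2,-9) -> (2.707,-8.293) [heading=45, draw]
RT 202: heading 45 -> 203
RT 180: heading 203 -> 23
FD 8: (2.707,-8.293) -> (10.071,-5.167) [heading=23, draw]
RT 120: heading 23 -> 263
PD: pen down
PU: pen up
RT 180: heading 263 -> 83
Final: pos=(10.071,-5.167), heading=83, 2 segment(s) drawn
Segments drawn: 2

Answer: 2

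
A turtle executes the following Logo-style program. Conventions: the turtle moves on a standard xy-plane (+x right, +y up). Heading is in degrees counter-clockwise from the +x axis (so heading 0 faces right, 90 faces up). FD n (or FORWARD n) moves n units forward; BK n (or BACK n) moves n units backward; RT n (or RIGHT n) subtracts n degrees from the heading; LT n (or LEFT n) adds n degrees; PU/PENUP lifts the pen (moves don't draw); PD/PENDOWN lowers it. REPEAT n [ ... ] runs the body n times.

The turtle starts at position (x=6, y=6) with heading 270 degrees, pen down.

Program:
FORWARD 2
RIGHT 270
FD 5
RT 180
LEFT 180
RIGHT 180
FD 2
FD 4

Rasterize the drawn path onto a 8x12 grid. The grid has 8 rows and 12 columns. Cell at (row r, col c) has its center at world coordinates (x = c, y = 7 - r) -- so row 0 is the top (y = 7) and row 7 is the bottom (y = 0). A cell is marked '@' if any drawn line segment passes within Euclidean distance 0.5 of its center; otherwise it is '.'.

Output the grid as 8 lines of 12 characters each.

Answer: ............
......@.....
......@.....
.....@@@@@@@
............
............
............
............

Derivation:
Segment 0: (6,6) -> (6,4)
Segment 1: (6,4) -> (11,4)
Segment 2: (11,4) -> (9,4)
Segment 3: (9,4) -> (5,4)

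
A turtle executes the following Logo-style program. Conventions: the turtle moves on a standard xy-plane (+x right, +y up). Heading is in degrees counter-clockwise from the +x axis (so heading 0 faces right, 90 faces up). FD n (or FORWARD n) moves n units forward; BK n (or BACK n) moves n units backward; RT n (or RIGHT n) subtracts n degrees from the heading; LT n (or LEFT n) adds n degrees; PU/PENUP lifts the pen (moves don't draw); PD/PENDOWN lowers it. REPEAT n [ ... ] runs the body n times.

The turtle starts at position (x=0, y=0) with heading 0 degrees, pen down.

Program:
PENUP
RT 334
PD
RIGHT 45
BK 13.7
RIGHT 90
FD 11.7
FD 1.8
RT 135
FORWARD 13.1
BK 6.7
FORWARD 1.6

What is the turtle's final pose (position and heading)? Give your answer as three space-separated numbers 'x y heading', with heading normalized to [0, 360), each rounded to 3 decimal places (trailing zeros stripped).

Answer: -20.856 -1.114 116

Derivation:
Executing turtle program step by step:
Start: pos=(0,0), heading=0, pen down
PU: pen up
RT 334: heading 0 -> 26
PD: pen down
RT 45: heading 26 -> 341
BK 13.7: (0,0) -> (-12.954,4.46) [heading=341, draw]
RT 90: heading 341 -> 251
FD 11.7: (-12.954,4.46) -> (-16.763,-6.602) [heading=251, draw]
FD 1.8: (-16.763,-6.602) -> (-17.349,-8.304) [heading=251, draw]
RT 135: heading 251 -> 116
FD 13.1: (-17.349,-8.304) -> (-23.091,3.47) [heading=116, draw]
BK 6.7: (-23.091,3.47) -> (-20.154,-2.552) [heading=116, draw]
FD 1.6: (-20.154,-2.552) -> (-20.856,-1.114) [heading=116, draw]
Final: pos=(-20.856,-1.114), heading=116, 6 segment(s) drawn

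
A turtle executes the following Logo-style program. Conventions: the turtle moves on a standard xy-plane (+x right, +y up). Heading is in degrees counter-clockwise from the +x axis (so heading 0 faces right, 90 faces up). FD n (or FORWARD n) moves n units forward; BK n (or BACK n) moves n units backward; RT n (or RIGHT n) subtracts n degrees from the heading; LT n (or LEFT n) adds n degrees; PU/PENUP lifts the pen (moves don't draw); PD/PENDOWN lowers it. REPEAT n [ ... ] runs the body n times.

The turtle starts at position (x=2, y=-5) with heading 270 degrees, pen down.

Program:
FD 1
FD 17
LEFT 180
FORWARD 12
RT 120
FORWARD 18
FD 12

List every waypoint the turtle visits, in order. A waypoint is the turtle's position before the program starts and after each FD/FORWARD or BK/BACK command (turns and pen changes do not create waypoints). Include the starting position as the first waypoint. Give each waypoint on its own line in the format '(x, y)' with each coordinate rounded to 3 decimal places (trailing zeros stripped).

Answer: (2, -5)
(2, -6)
(2, -23)
(2, -11)
(17.588, -20)
(27.981, -26)

Derivation:
Executing turtle program step by step:
Start: pos=(2,-5), heading=270, pen down
FD 1: (2,-5) -> (2,-6) [heading=270, draw]
FD 17: (2,-6) -> (2,-23) [heading=270, draw]
LT 180: heading 270 -> 90
FD 12: (2,-23) -> (2,-11) [heading=90, draw]
RT 120: heading 90 -> 330
FD 18: (2,-11) -> (17.588,-20) [heading=330, draw]
FD 12: (17.588,-20) -> (27.981,-26) [heading=330, draw]
Final: pos=(27.981,-26), heading=330, 5 segment(s) drawn
Waypoints (6 total):
(2, -5)
(2, -6)
(2, -23)
(2, -11)
(17.588, -20)
(27.981, -26)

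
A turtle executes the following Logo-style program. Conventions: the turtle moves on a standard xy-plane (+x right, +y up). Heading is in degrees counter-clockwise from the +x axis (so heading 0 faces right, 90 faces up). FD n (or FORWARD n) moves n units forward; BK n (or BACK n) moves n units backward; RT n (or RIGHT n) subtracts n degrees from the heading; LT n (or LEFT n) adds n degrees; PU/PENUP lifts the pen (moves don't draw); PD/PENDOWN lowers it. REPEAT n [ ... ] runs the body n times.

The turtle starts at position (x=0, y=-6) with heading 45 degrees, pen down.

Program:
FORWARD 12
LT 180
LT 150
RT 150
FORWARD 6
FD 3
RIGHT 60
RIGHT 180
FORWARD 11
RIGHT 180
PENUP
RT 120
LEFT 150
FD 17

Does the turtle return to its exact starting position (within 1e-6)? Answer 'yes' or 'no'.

Executing turtle program step by step:
Start: pos=(0,-6), heading=45, pen down
FD 12: (0,-6) -> (8.485,2.485) [heading=45, draw]
LT 180: heading 45 -> 225
LT 150: heading 225 -> 15
RT 150: heading 15 -> 225
FD 6: (8.485,2.485) -> (4.243,-1.757) [heading=225, draw]
FD 3: (4.243,-1.757) -> (2.121,-3.879) [heading=225, draw]
RT 60: heading 225 -> 165
RT 180: heading 165 -> 345
FD 11: (2.121,-3.879) -> (12.747,-6.726) [heading=345, draw]
RT 180: heading 345 -> 165
PU: pen up
RT 120: heading 165 -> 45
LT 150: heading 45 -> 195
FD 17: (12.747,-6.726) -> (-3.674,-11.126) [heading=195, move]
Final: pos=(-3.674,-11.126), heading=195, 4 segment(s) drawn

Start position: (0, -6)
Final position: (-3.674, -11.126)
Distance = 6.306; >= 1e-6 -> NOT closed

Answer: no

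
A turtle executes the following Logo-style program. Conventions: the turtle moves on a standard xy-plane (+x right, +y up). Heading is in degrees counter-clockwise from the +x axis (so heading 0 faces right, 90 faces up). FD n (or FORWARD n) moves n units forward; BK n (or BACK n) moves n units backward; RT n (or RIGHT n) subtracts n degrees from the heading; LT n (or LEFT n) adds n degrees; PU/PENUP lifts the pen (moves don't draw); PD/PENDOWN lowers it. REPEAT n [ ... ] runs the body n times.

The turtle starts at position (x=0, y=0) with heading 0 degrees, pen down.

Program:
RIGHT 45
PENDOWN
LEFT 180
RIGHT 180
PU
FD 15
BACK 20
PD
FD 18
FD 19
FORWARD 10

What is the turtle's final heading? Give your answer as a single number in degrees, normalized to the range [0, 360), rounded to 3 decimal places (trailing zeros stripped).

Answer: 315

Derivation:
Executing turtle program step by step:
Start: pos=(0,0), heading=0, pen down
RT 45: heading 0 -> 315
PD: pen down
LT 180: heading 315 -> 135
RT 180: heading 135 -> 315
PU: pen up
FD 15: (0,0) -> (10.607,-10.607) [heading=315, move]
BK 20: (10.607,-10.607) -> (-3.536,3.536) [heading=315, move]
PD: pen down
FD 18: (-3.536,3.536) -> (9.192,-9.192) [heading=315, draw]
FD 19: (9.192,-9.192) -> (22.627,-22.627) [heading=315, draw]
FD 10: (22.627,-22.627) -> (29.698,-29.698) [heading=315, draw]
Final: pos=(29.698,-29.698), heading=315, 3 segment(s) drawn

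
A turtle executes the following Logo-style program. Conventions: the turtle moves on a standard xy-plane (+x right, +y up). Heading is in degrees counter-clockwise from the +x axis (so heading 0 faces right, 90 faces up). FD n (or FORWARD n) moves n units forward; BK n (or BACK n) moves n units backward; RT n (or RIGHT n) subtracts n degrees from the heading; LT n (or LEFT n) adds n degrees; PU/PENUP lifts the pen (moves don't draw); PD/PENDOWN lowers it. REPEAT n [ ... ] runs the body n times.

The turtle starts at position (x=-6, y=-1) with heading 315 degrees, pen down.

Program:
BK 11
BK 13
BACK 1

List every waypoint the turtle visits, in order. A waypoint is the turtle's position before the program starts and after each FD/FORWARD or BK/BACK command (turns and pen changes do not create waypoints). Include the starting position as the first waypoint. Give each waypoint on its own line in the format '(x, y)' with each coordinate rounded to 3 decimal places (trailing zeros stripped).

Executing turtle program step by step:
Start: pos=(-6,-1), heading=315, pen down
BK 11: (-6,-1) -> (-13.778,6.778) [heading=315, draw]
BK 13: (-13.778,6.778) -> (-22.971,15.971) [heading=315, draw]
BK 1: (-22.971,15.971) -> (-23.678,16.678) [heading=315, draw]
Final: pos=(-23.678,16.678), heading=315, 3 segment(s) drawn
Waypoints (4 total):
(-6, -1)
(-13.778, 6.778)
(-22.971, 15.971)
(-23.678, 16.678)

Answer: (-6, -1)
(-13.778, 6.778)
(-22.971, 15.971)
(-23.678, 16.678)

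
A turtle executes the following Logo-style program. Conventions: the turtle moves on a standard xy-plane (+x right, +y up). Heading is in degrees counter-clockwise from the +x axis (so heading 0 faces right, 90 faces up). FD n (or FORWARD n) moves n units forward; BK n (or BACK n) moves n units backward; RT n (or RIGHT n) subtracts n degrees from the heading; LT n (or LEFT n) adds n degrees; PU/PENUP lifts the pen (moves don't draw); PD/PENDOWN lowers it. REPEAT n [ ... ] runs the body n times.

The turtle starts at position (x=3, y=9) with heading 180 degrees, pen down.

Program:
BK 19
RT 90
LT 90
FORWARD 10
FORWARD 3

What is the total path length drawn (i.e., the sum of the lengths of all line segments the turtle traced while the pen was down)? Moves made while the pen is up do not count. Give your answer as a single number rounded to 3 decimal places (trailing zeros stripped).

Answer: 32

Derivation:
Executing turtle program step by step:
Start: pos=(3,9), heading=180, pen down
BK 19: (3,9) -> (22,9) [heading=180, draw]
RT 90: heading 180 -> 90
LT 90: heading 90 -> 180
FD 10: (22,9) -> (12,9) [heading=180, draw]
FD 3: (12,9) -> (9,9) [heading=180, draw]
Final: pos=(9,9), heading=180, 3 segment(s) drawn

Segment lengths:
  seg 1: (3,9) -> (22,9), length = 19
  seg 2: (22,9) -> (12,9), length = 10
  seg 3: (12,9) -> (9,9), length = 3
Total = 32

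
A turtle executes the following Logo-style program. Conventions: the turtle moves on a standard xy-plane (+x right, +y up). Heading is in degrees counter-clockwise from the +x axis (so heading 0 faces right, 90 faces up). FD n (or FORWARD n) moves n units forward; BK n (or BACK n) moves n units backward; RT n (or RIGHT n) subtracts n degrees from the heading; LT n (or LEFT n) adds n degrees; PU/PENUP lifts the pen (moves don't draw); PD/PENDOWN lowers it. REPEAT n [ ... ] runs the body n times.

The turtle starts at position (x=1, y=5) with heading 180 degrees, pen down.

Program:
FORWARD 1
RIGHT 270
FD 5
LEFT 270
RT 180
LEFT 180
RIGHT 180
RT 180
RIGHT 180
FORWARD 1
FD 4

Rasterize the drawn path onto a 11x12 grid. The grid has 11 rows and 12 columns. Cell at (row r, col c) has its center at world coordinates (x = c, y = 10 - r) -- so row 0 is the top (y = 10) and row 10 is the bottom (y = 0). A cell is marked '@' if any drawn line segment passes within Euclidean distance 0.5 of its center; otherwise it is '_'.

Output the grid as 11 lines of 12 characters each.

Answer: ____________
____________
____________
____________
____________
@@__________
@___________
@___________
@___________
@___________
@@@@@@______

Derivation:
Segment 0: (1,5) -> (0,5)
Segment 1: (0,5) -> (0,0)
Segment 2: (0,0) -> (1,0)
Segment 3: (1,0) -> (5,0)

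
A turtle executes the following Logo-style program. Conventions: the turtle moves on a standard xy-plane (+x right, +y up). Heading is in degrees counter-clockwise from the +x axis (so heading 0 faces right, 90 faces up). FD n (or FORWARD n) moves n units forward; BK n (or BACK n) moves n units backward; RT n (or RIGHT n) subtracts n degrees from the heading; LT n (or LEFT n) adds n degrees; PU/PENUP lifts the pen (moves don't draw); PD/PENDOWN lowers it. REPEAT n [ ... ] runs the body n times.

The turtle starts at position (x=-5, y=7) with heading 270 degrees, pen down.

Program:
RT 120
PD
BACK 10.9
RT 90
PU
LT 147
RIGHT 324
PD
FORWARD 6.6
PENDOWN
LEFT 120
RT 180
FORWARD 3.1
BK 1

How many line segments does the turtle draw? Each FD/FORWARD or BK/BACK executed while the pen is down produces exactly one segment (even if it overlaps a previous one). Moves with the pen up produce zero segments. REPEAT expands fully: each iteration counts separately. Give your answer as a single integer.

Answer: 4

Derivation:
Executing turtle program step by step:
Start: pos=(-5,7), heading=270, pen down
RT 120: heading 270 -> 150
PD: pen down
BK 10.9: (-5,7) -> (4.44,1.55) [heading=150, draw]
RT 90: heading 150 -> 60
PU: pen up
LT 147: heading 60 -> 207
RT 324: heading 207 -> 243
PD: pen down
FD 6.6: (4.44,1.55) -> (1.443,-4.331) [heading=243, draw]
PD: pen down
LT 120: heading 243 -> 3
RT 180: heading 3 -> 183
FD 3.1: (1.443,-4.331) -> (-1.652,-4.493) [heading=183, draw]
BK 1: (-1.652,-4.493) -> (-0.654,-4.441) [heading=183, draw]
Final: pos=(-0.654,-4.441), heading=183, 4 segment(s) drawn
Segments drawn: 4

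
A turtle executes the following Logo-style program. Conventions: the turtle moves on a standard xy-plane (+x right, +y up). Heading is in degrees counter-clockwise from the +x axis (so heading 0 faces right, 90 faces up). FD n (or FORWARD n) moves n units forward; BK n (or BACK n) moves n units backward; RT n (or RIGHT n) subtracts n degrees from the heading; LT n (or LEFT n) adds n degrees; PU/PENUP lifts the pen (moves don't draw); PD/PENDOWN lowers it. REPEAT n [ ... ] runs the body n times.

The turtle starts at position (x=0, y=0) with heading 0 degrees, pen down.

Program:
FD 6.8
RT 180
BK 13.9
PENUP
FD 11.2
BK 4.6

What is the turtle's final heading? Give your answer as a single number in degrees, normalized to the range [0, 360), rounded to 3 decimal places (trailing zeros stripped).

Answer: 180

Derivation:
Executing turtle program step by step:
Start: pos=(0,0), heading=0, pen down
FD 6.8: (0,0) -> (6.8,0) [heading=0, draw]
RT 180: heading 0 -> 180
BK 13.9: (6.8,0) -> (20.7,0) [heading=180, draw]
PU: pen up
FD 11.2: (20.7,0) -> (9.5,0) [heading=180, move]
BK 4.6: (9.5,0) -> (14.1,0) [heading=180, move]
Final: pos=(14.1,0), heading=180, 2 segment(s) drawn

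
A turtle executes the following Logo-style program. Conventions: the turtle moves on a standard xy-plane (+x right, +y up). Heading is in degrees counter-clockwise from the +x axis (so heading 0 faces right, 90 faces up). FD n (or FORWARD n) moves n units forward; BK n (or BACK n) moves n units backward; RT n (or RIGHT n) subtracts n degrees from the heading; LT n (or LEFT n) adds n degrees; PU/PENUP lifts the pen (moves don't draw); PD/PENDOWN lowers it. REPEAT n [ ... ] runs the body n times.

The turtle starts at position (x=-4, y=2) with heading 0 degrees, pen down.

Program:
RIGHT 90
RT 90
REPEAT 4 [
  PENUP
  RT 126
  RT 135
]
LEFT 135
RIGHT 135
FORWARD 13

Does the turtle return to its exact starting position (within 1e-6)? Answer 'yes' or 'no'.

Executing turtle program step by step:
Start: pos=(-4,2), heading=0, pen down
RT 90: heading 0 -> 270
RT 90: heading 270 -> 180
REPEAT 4 [
  -- iteration 1/4 --
  PU: pen up
  RT 126: heading 180 -> 54
  RT 135: heading 54 -> 279
  -- iteration 2/4 --
  PU: pen up
  RT 126: heading 279 -> 153
  RT 135: heading 153 -> 18
  -- iteration 3/4 --
  PU: pen up
  RT 126: heading 18 -> 252
  RT 135: heading 252 -> 117
  -- iteration 4/4 --
  PU: pen up
  RT 126: heading 117 -> 351
  RT 135: heading 351 -> 216
]
LT 135: heading 216 -> 351
RT 135: heading 351 -> 216
FD 13: (-4,2) -> (-14.517,-5.641) [heading=216, move]
Final: pos=(-14.517,-5.641), heading=216, 0 segment(s) drawn

Start position: (-4, 2)
Final position: (-14.517, -5.641)
Distance = 13; >= 1e-6 -> NOT closed

Answer: no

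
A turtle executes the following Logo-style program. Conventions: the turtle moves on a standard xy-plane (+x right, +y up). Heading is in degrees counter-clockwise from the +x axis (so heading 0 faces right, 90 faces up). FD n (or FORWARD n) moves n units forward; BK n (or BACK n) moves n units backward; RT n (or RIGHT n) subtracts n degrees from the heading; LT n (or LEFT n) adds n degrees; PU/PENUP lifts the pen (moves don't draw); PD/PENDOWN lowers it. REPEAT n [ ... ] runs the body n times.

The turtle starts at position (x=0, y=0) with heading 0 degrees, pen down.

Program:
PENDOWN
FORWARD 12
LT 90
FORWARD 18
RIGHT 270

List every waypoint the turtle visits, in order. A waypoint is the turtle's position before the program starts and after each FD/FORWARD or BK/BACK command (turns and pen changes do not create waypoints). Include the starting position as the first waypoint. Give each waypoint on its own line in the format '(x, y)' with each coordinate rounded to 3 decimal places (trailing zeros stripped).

Answer: (0, 0)
(12, 0)
(12, 18)

Derivation:
Executing turtle program step by step:
Start: pos=(0,0), heading=0, pen down
PD: pen down
FD 12: (0,0) -> (12,0) [heading=0, draw]
LT 90: heading 0 -> 90
FD 18: (12,0) -> (12,18) [heading=90, draw]
RT 270: heading 90 -> 180
Final: pos=(12,18), heading=180, 2 segment(s) drawn
Waypoints (3 total):
(0, 0)
(12, 0)
(12, 18)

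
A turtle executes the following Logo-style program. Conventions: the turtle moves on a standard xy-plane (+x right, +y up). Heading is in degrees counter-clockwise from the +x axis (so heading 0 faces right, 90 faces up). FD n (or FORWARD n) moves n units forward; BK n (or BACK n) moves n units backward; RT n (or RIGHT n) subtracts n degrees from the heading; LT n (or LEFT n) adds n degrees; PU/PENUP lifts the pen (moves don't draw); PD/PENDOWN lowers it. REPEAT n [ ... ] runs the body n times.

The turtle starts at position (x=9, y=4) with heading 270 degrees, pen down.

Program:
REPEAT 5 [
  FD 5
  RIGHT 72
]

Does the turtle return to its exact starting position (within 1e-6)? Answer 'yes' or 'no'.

Answer: yes

Derivation:
Executing turtle program step by step:
Start: pos=(9,4), heading=270, pen down
REPEAT 5 [
  -- iteration 1/5 --
  FD 5: (9,4) -> (9,-1) [heading=270, draw]
  RT 72: heading 270 -> 198
  -- iteration 2/5 --
  FD 5: (9,-1) -> (4.245,-2.545) [heading=198, draw]
  RT 72: heading 198 -> 126
  -- iteration 3/5 --
  FD 5: (4.245,-2.545) -> (1.306,1.5) [heading=126, draw]
  RT 72: heading 126 -> 54
  -- iteration 4/5 --
  FD 5: (1.306,1.5) -> (4.245,5.545) [heading=54, draw]
  RT 72: heading 54 -> 342
  -- iteration 5/5 --
  FD 5: (4.245,5.545) -> (9,4) [heading=342, draw]
  RT 72: heading 342 -> 270
]
Final: pos=(9,4), heading=270, 5 segment(s) drawn

Start position: (9, 4)
Final position: (9, 4)
Distance = 0; < 1e-6 -> CLOSED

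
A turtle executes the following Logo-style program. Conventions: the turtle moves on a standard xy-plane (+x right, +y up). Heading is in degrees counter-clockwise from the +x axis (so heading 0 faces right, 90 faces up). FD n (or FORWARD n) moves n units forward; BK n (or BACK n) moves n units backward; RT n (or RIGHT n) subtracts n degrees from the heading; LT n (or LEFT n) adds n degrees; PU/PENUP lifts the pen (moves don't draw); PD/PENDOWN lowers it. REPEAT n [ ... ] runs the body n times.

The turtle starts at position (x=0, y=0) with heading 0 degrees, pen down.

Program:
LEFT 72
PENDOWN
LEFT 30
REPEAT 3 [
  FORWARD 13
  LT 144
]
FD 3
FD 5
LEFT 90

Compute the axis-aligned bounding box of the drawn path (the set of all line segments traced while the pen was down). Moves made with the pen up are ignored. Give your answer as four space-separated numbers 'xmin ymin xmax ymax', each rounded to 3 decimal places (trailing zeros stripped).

Executing turtle program step by step:
Start: pos=(0,0), heading=0, pen down
LT 72: heading 0 -> 72
PD: pen down
LT 30: heading 72 -> 102
REPEAT 3 [
  -- iteration 1/3 --
  FD 13: (0,0) -> (-2.703,12.716) [heading=102, draw]
  LT 144: heading 102 -> 246
  -- iteration 2/3 --
  FD 13: (-2.703,12.716) -> (-7.99,0.84) [heading=246, draw]
  LT 144: heading 246 -> 30
  -- iteration 3/3 --
  FD 13: (-7.99,0.84) -> (3.268,7.34) [heading=30, draw]
  LT 144: heading 30 -> 174
]
FD 3: (3.268,7.34) -> (0.284,7.653) [heading=174, draw]
FD 5: (0.284,7.653) -> (-4.688,8.176) [heading=174, draw]
LT 90: heading 174 -> 264
Final: pos=(-4.688,8.176), heading=264, 5 segment(s) drawn

Segment endpoints: x in {-7.99, -4.688, -2.703, 0, 0.284, 3.268}, y in {0, 0.84, 7.34, 7.653, 8.176, 12.716}
xmin=-7.99, ymin=0, xmax=3.268, ymax=12.716

Answer: -7.99 0 3.268 12.716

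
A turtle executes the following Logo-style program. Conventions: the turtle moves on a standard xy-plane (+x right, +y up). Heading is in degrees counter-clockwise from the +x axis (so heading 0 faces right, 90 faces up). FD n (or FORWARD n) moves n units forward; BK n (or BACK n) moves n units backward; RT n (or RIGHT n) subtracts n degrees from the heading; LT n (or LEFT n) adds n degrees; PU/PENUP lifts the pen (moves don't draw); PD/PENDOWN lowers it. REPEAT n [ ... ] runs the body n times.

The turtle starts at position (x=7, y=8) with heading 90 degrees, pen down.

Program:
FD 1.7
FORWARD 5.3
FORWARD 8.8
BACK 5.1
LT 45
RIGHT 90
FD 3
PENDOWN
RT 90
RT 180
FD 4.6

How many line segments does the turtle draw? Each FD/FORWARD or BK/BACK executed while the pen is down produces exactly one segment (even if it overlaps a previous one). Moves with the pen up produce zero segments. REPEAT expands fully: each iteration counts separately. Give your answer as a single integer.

Answer: 6

Derivation:
Executing turtle program step by step:
Start: pos=(7,8), heading=90, pen down
FD 1.7: (7,8) -> (7,9.7) [heading=90, draw]
FD 5.3: (7,9.7) -> (7,15) [heading=90, draw]
FD 8.8: (7,15) -> (7,23.8) [heading=90, draw]
BK 5.1: (7,23.8) -> (7,18.7) [heading=90, draw]
LT 45: heading 90 -> 135
RT 90: heading 135 -> 45
FD 3: (7,18.7) -> (9.121,20.821) [heading=45, draw]
PD: pen down
RT 90: heading 45 -> 315
RT 180: heading 315 -> 135
FD 4.6: (9.121,20.821) -> (5.869,24.074) [heading=135, draw]
Final: pos=(5.869,24.074), heading=135, 6 segment(s) drawn
Segments drawn: 6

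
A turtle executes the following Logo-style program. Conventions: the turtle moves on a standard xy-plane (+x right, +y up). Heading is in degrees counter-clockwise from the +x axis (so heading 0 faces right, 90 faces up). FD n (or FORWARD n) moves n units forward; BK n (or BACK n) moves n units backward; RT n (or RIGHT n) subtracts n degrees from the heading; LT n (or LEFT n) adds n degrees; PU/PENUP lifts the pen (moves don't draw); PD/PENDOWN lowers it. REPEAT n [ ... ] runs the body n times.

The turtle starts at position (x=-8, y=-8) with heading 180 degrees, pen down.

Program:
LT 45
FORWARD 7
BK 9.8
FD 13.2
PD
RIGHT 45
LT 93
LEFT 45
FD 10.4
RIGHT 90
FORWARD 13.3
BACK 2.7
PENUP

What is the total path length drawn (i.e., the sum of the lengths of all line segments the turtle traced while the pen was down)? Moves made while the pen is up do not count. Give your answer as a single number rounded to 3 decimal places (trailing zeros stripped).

Answer: 56.4

Derivation:
Executing turtle program step by step:
Start: pos=(-8,-8), heading=180, pen down
LT 45: heading 180 -> 225
FD 7: (-8,-8) -> (-12.95,-12.95) [heading=225, draw]
BK 9.8: (-12.95,-12.95) -> (-6.02,-6.02) [heading=225, draw]
FD 13.2: (-6.02,-6.02) -> (-15.354,-15.354) [heading=225, draw]
PD: pen down
RT 45: heading 225 -> 180
LT 93: heading 180 -> 273
LT 45: heading 273 -> 318
FD 10.4: (-15.354,-15.354) -> (-7.625,-22.313) [heading=318, draw]
RT 90: heading 318 -> 228
FD 13.3: (-7.625,-22.313) -> (-16.525,-32.197) [heading=228, draw]
BK 2.7: (-16.525,-32.197) -> (-14.718,-30.19) [heading=228, draw]
PU: pen up
Final: pos=(-14.718,-30.19), heading=228, 6 segment(s) drawn

Segment lengths:
  seg 1: (-8,-8) -> (-12.95,-12.95), length = 7
  seg 2: (-12.95,-12.95) -> (-6.02,-6.02), length = 9.8
  seg 3: (-6.02,-6.02) -> (-15.354,-15.354), length = 13.2
  seg 4: (-15.354,-15.354) -> (-7.625,-22.313), length = 10.4
  seg 5: (-7.625,-22.313) -> (-16.525,-32.197), length = 13.3
  seg 6: (-16.525,-32.197) -> (-14.718,-30.19), length = 2.7
Total = 56.4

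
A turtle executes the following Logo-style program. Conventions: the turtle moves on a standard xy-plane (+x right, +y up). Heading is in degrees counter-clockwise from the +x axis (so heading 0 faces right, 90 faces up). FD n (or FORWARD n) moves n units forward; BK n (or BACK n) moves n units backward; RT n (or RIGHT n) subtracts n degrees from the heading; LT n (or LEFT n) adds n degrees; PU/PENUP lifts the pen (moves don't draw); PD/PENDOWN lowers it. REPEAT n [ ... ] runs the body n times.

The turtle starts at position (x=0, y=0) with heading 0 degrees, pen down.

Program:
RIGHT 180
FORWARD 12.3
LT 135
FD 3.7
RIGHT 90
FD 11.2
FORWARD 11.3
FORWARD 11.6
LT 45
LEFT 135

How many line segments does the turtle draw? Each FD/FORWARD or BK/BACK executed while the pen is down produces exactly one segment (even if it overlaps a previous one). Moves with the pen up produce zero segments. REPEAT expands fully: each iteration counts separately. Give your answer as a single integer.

Executing turtle program step by step:
Start: pos=(0,0), heading=0, pen down
RT 180: heading 0 -> 180
FD 12.3: (0,0) -> (-12.3,0) [heading=180, draw]
LT 135: heading 180 -> 315
FD 3.7: (-12.3,0) -> (-9.684,-2.616) [heading=315, draw]
RT 90: heading 315 -> 225
FD 11.2: (-9.684,-2.616) -> (-17.603,-10.536) [heading=225, draw]
FD 11.3: (-17.603,-10.536) -> (-25.594,-18.526) [heading=225, draw]
FD 11.6: (-25.594,-18.526) -> (-33.796,-26.729) [heading=225, draw]
LT 45: heading 225 -> 270
LT 135: heading 270 -> 45
Final: pos=(-33.796,-26.729), heading=45, 5 segment(s) drawn
Segments drawn: 5

Answer: 5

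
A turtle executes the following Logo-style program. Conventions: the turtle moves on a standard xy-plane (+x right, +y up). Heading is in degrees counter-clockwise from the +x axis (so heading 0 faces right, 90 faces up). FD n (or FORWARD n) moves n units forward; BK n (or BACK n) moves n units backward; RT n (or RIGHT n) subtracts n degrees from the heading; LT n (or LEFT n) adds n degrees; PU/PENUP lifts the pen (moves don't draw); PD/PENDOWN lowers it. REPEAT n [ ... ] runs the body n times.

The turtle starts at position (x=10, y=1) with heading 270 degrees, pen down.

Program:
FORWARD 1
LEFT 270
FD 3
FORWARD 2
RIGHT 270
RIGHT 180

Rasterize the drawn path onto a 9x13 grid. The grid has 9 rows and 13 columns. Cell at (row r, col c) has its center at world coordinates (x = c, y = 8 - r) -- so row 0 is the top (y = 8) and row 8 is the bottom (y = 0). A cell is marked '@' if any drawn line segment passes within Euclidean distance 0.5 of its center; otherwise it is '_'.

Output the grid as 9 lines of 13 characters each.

Answer: _____________
_____________
_____________
_____________
_____________
_____________
_____________
__________@__
_____@@@@@@__

Derivation:
Segment 0: (10,1) -> (10,0)
Segment 1: (10,0) -> (7,0)
Segment 2: (7,0) -> (5,0)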